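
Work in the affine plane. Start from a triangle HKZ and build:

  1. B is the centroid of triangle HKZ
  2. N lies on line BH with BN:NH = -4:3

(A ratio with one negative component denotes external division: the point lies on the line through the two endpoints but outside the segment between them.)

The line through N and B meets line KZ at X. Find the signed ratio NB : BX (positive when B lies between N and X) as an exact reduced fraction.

NB:BX = 8

Work in coordinates with H = (0, 0), K = (1, 0), Z = (0, 1).
1. B is the centroid of triangle HKZ ⇒ B = (1/3, 1/3)
2. N lies on line BH with BN:NH = -4:3 ⇒ N = (-1, -1)
line NB meets KZ at X = (1/2, 1/2)
B = N + t·(X−N) with t = 8/9, so NB:BX = 8/9:1/9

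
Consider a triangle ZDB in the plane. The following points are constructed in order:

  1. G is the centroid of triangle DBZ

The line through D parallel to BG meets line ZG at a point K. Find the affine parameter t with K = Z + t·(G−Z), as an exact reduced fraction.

Choose coordinates Z = (0, 0), D = (1, 0), B = (0, 1).
1. G is the centroid of triangle DBZ ⇒ G = (1/3, 1/3)
through D parallel to BG: direction (1/3, -2/3); meets ZG at K = (2/3, 2/3)
K = Z + t·(G−Z) with t = 2

t = 2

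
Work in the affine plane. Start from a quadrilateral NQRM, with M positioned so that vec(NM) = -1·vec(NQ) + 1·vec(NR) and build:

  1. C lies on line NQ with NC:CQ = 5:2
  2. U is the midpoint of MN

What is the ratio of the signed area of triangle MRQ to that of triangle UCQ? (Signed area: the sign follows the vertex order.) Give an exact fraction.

Set N = (0, 0), Q = (1, 0), R = (0, 1), M = (-1, 1); any affine frame gives the same invariant.
1. C lies on line NQ with NC:CQ = 5:2 ⇒ C = (5/7, 0)
2. U is the midpoint of MN ⇒ U = (-1/2, 1/2)
2·[MRQ] = -1, 2·[UCQ] = 1/7
[MRQ]:[UCQ] = -1:1/7 = -7

[MRQ]:[UCQ] = -7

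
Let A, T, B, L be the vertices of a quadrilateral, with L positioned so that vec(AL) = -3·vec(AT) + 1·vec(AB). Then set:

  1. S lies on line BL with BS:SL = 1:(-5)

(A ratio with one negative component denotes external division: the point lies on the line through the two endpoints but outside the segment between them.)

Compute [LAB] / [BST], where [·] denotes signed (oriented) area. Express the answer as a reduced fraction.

Work in coordinates with A = (0, 0), T = (1, 0), B = (0, 1), L = (-3, 1).
1. S lies on line BL with BS:SL = 1:(-5) ⇒ S = (3/4, 1)
2·[LAB] = 3, 2·[BST] = -3/4
[LAB]:[BST] = 3:-3/4 = -4

[LAB]:[BST] = -4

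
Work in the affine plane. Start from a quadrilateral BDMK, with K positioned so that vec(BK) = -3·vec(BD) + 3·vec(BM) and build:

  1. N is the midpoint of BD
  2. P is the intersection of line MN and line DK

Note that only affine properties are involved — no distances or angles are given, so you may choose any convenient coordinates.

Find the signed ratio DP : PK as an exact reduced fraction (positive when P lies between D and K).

DP:PK = 1/4

Choose coordinates B = (0, 0), D = (1, 0), M = (0, 1), K = (-3, 3).
1. N is the midpoint of BD ⇒ N = (1/2, 0)
2. P is the intersection of line MN and line DK ⇒ P = (1/5, 3/5)
P = D + t·(K−D) with t = 1/5, so DP:PK = t:(1−t) = 1/5:4/5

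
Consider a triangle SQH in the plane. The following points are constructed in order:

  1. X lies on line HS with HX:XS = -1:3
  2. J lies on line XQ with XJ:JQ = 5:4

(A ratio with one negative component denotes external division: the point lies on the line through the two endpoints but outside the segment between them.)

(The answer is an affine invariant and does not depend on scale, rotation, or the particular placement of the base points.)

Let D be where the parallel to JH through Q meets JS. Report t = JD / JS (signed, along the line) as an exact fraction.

t = 2/5

Choose coordinates S = (0, 0), Q = (1, 0), H = (0, 1).
1. X lies on line HS with HX:XS = -1:3 ⇒ X = (0, 3/2)
2. J lies on line XQ with XJ:JQ = 5:4 ⇒ J = (5/9, 2/3)
through Q parallel to JH: direction (-5/9, 1/3); meets JS at D = (1/3, 2/5)
D = J + t·(S−J) with t = 2/5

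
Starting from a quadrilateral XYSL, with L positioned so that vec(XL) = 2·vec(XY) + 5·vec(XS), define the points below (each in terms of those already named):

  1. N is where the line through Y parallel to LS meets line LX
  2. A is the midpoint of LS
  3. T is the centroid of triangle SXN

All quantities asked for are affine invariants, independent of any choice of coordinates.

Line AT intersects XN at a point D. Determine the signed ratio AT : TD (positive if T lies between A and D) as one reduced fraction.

AT:TD = 1/2

Assign X = (0, 0), Y = (1, 0), S = (0, 1), L = (2, 5) — the answer is frame-independent, so this choice is without loss of generality.
1. N is where the line through Y parallel to LS meets line LX ⇒ N = (-4, -10)
2. A is the midpoint of LS ⇒ A = (1, 3)
3. T is the centroid of triangle SXN ⇒ T = (-4/3, -3)
line AT meets XN at D = (-6, -15)
T = A + t·(D−A) with t = 1/3, so AT:TD = 1/3:2/3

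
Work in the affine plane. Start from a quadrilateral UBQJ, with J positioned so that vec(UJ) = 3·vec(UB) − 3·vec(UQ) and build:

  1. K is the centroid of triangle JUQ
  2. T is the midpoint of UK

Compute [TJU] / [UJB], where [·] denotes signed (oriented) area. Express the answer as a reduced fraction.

Set U = (0, 0), B = (1, 0), Q = (0, 1), J = (3, -3); any affine frame gives the same invariant.
1. K is the centroid of triangle JUQ ⇒ K = (1, -2/3)
2. T is the midpoint of UK ⇒ T = (1/2, -1/3)
2·[TJU] = -1/2, 2·[UJB] = 3
[TJU]:[UJB] = -1/2:3 = -1/6

[TJU]:[UJB] = -1/6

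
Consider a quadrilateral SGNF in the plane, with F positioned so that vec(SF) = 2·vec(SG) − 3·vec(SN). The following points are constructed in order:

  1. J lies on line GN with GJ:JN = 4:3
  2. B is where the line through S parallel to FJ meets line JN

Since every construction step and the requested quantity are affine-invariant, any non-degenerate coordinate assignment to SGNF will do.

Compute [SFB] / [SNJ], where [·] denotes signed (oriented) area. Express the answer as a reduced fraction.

[SFB]:[SNJ] = -17/6

Choose coordinates S = (0, 0), G = (1, 0), N = (0, 1), F = (2, -3).
1. J lies on line GN with GJ:JN = 4:3 ⇒ J = (3/7, 4/7)
2. B is where the line through S parallel to FJ meets line JN ⇒ B = (-11/14, 25/14)
2·[SFB] = 17/14, 2·[SNJ] = -3/7
[SFB]:[SNJ] = 17/14:-3/7 = -17/6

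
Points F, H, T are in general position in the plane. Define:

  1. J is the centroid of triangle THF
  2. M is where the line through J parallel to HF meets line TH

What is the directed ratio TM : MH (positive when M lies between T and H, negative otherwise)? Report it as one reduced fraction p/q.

Choose coordinates F = (0, 0), H = (1, 0), T = (0, 1).
1. J is the centroid of triangle THF ⇒ J = (1/3, 1/3)
2. M is where the line through J parallel to HF meets line TH ⇒ M = (2/3, 1/3)
M = T + t·(H−T) with t = 2/3, so TM:MH = t:(1−t) = 2/3:1/3

TM:MH = 2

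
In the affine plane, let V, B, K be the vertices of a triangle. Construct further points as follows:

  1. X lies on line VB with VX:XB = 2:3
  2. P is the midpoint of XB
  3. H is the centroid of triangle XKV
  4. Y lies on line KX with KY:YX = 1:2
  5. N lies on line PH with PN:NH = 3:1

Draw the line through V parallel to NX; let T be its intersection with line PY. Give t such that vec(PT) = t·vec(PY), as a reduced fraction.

t = 3

Choose coordinates V = (0, 0), B = (1, 0), K = (0, 1).
1. X lies on line VB with VX:XB = 2:3 ⇒ X = (2/5, 0)
2. P is the midpoint of XB ⇒ P = (7/10, 0)
3. H is the centroid of triangle XKV ⇒ H = (2/15, 1/3)
4. Y lies on line KX with KY:YX = 1:2 ⇒ Y = (2/15, 2/3)
5. N lies on line PH with PN:NH = 3:1 ⇒ N = (11/40, 1/4)
through V parallel to NX: direction (1/8, -1/4); meets PY at T = (-1, 2)
T = P + t·(Y−P) with t = 3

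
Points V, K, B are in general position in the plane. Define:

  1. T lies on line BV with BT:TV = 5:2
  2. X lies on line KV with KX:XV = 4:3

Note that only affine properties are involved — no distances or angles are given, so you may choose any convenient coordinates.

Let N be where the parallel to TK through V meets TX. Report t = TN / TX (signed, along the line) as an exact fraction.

Set V = (0, 0), K = (1, 0), B = (0, 1); any affine frame gives the same invariant.
1. T lies on line BV with BT:TV = 5:2 ⇒ T = (0, 2/7)
2. X lies on line KV with KX:XV = 4:3 ⇒ X = (3/7, 0)
through V parallel to TK: direction (1, -2/7); meets TX at N = (3/4, -3/14)
N = T + t·(X−T) with t = 7/4

t = 7/4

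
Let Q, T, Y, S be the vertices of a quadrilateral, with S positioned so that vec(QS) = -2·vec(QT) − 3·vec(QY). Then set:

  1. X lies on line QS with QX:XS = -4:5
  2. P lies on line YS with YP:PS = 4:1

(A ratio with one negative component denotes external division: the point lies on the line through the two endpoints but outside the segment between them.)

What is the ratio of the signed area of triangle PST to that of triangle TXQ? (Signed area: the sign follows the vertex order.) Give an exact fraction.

Assign Q = (0, 0), T = (1, 0), Y = (0, 1), S = (-2, -3) — the answer is frame-independent, so this choice is without loss of generality.
1. X lies on line QS with QX:XS = -4:5 ⇒ X = (8, 12)
2. P lies on line YS with YP:PS = 4:1 ⇒ P = (-8/5, -11/5)
2·[PST] = 6/5, 2·[TXQ] = 12
[PST]:[TXQ] = 6/5:12 = 1/10

[PST]:[TXQ] = 1/10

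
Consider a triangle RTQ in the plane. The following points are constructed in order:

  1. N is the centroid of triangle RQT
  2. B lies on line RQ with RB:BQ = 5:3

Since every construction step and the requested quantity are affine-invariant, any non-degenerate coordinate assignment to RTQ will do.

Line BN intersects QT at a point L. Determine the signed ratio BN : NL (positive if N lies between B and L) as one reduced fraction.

BN:NL = 1/8

Choose coordinates R = (0, 0), T = (1, 0), Q = (0, 1).
1. N is the centroid of triangle RQT ⇒ N = (1/3, 1/3)
2. B lies on line RQ with RB:BQ = 5:3 ⇒ B = (0, 5/8)
line BN meets QT at L = (3, -2)
N = B + t·(L−B) with t = 1/9, so BN:NL = 1/9:8/9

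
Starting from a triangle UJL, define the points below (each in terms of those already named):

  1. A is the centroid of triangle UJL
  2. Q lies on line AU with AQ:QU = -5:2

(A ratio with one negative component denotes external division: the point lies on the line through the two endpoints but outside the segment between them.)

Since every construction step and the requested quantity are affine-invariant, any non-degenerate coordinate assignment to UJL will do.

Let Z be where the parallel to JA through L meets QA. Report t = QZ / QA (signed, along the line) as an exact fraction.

t = 8/5

Set U = (0, 0), J = (1, 0), L = (0, 1); any affine frame gives the same invariant.
1. A is the centroid of triangle UJL ⇒ A = (1/3, 1/3)
2. Q lies on line AU with AQ:QU = -5:2 ⇒ Q = (-2/9, -2/9)
through L parallel to JA: direction (-2/3, 1/3); meets QA at Z = (2/3, 2/3)
Z = Q + t·(A−Q) with t = 8/5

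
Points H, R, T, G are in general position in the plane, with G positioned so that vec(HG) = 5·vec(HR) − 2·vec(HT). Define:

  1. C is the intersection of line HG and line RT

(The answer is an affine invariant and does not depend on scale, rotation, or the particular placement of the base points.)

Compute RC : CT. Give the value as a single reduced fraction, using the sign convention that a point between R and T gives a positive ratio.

Work in coordinates with H = (0, 0), R = (1, 0), T = (0, 1), G = (5, -2).
1. C is the intersection of line HG and line RT ⇒ C = (5/3, -2/3)
C = R + t·(T−R) with t = -2/3, so RC:CT = t:(1−t) = -2/3:5/3

RC:CT = -2/5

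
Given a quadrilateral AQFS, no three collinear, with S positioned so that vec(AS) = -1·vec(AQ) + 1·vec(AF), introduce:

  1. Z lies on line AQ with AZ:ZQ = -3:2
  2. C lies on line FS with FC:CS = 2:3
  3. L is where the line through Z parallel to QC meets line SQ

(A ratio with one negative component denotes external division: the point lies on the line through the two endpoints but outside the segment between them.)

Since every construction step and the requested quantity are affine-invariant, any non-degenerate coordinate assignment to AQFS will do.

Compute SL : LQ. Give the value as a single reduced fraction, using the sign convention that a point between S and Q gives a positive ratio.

SL:LQ = -13/10

Choose coordinates A = (0, 0), Q = (1, 0), F = (0, 1), S = (-1, 1).
1. Z lies on line AQ with AZ:ZQ = -3:2 ⇒ Z = (3, 0)
2. C lies on line FS with FC:CS = 2:3 ⇒ C = (-2/5, 1)
3. L is where the line through Z parallel to QC meets line SQ ⇒ L = (23/3, -10/3)
L = S + t·(Q−S) with t = 13/3, so SL:LQ = t:(1−t) = 13/3:-10/3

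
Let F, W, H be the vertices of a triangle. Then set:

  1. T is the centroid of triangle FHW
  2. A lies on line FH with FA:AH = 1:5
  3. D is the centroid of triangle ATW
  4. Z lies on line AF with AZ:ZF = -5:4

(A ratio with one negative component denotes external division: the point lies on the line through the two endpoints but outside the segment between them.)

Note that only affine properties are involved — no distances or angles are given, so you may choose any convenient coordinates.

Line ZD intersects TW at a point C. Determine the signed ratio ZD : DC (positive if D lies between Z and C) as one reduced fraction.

ZD:DC = 19/2

Choose coordinates F = (0, 0), W = (1, 0), H = (0, 1).
1. T is the centroid of triangle FHW ⇒ T = (1/3, 1/3)
2. A lies on line FH with FA:AH = 1:5 ⇒ A = (0, 1/6)
3. D is the centroid of triangle ATW ⇒ D = (4/9, 1/6)
4. Z lies on line AF with AZ:ZF = -5:4 ⇒ Z = (0, -2/3)
line ZD meets TW at C = (28/57, 29/114)
D = Z + t·(C−Z) with t = 19/21, so ZD:DC = 19/21:2/21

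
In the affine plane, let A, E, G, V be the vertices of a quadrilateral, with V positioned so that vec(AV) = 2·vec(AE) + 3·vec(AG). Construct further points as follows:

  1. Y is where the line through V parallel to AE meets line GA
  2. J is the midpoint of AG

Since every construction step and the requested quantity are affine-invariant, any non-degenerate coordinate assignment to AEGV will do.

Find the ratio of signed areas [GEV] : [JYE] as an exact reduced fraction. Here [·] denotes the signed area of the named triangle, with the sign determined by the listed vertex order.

[GEV]:[JYE] = -8/5

Assign A = (0, 0), E = (1, 0), G = (0, 1), V = (2, 3) — the answer is frame-independent, so this choice is without loss of generality.
1. Y is where the line through V parallel to AE meets line GA ⇒ Y = (0, 3)
2. J is the midpoint of AG ⇒ J = (0, 1/2)
2·[GEV] = 4, 2·[JYE] = -5/2
[GEV]:[JYE] = 4:-5/2 = -8/5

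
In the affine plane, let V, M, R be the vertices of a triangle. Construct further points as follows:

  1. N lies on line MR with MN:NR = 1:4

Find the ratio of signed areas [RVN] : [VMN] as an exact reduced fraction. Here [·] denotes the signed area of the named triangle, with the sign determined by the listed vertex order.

[RVN]:[VMN] = 4

Assign V = (0, 0), M = (1, 0), R = (0, 1) — the answer is frame-independent, so this choice is without loss of generality.
1. N lies on line MR with MN:NR = 1:4 ⇒ N = (4/5, 1/5)
2·[RVN] = 4/5, 2·[VMN] = 1/5
[RVN]:[VMN] = 4/5:1/5 = 4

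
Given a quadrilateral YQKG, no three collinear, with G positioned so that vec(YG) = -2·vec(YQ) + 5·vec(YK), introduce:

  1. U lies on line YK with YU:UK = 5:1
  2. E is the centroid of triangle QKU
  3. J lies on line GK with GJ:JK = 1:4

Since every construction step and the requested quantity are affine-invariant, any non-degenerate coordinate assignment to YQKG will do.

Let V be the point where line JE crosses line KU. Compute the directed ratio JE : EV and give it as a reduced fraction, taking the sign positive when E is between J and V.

JE:EV = -29/5

Assign Y = (0, 0), Q = (1, 0), K = (0, 1), G = (-2, 5) — the answer is frame-independent, so this choice is without loss of generality.
1. U lies on line YK with YU:UK = 5:1 ⇒ U = (0, 5/6)
2. E is the centroid of triangle QKU ⇒ E = (1/3, 11/18)
3. J lies on line GK with GJ:JK = 1:4 ⇒ J = (-8/5, 21/5)
line JE meets KU at V = (0, 107/87)
E = J + t·(V−J) with t = 29/24, so JE:EV = 29/24:-5/24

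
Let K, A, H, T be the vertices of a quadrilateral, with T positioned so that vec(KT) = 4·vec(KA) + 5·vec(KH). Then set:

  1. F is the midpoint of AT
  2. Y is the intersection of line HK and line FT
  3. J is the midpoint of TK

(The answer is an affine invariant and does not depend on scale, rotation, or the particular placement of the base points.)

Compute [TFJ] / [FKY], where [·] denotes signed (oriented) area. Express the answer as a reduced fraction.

[TFJ]:[FKY] = -3/10

Choose coordinates K = (0, 0), A = (1, 0), H = (0, 1), T = (4, 5).
1. F is the midpoint of AT ⇒ F = (5/2, 5/2)
2. Y is the intersection of line HK and line FT ⇒ Y = (0, -5/3)
3. J is the midpoint of TK ⇒ J = (2, 5/2)
2·[TFJ] = -5/4, 2·[FKY] = 25/6
[TFJ]:[FKY] = -5/4:25/6 = -3/10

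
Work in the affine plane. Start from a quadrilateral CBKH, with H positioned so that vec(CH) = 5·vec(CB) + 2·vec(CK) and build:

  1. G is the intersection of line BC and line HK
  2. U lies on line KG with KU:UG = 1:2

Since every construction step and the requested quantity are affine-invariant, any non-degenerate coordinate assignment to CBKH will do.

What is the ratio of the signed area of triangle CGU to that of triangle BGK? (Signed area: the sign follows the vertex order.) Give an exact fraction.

[CGU]:[BGK] = 5/9

Set C = (0, 0), B = (1, 0), K = (0, 1), H = (5, 2); any affine frame gives the same invariant.
1. G is the intersection of line BC and line HK ⇒ G = (-5, 0)
2. U lies on line KG with KU:UG = 1:2 ⇒ U = (-5/3, 2/3)
2·[CGU] = -10/3, 2·[BGK] = -6
[CGU]:[BGK] = -10/3:-6 = 5/9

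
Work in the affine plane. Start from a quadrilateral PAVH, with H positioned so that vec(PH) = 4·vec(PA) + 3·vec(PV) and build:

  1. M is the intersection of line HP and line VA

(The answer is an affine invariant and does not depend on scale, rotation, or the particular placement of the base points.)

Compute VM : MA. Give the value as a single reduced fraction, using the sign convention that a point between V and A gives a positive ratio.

VM:MA = 4/3

Set P = (0, 0), A = (1, 0), V = (0, 1), H = (4, 3); any affine frame gives the same invariant.
1. M is the intersection of line HP and line VA ⇒ M = (4/7, 3/7)
M = V + t·(A−V) with t = 4/7, so VM:MA = t:(1−t) = 4/7:3/7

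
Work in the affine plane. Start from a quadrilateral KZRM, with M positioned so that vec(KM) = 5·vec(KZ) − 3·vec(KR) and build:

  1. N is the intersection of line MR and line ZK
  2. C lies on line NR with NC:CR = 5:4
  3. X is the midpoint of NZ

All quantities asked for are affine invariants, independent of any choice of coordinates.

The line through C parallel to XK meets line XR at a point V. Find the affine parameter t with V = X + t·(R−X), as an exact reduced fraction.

t = 5/9

Assign K = (0, 0), Z = (1, 0), R = (0, 1), M = (5, -3) — the answer is frame-independent, so this choice is without loss of generality.
1. N is the intersection of line MR and line ZK ⇒ N = (5/4, 0)
2. C lies on line NR with NC:CR = 5:4 ⇒ C = (5/9, 5/9)
3. X is the midpoint of NZ ⇒ X = (9/8, 0)
through C parallel to XK: direction (-9/8, 0); meets XR at V = (1/2, 5/9)
V = X + t·(R−X) with t = 5/9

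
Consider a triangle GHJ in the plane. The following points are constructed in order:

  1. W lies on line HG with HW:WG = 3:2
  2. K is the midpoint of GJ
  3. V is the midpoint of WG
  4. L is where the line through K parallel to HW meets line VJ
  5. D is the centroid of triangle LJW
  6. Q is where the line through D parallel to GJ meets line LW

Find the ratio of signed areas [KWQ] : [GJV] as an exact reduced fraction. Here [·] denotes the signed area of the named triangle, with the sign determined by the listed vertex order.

[KWQ]:[GJV] = -7/36

Work in coordinates with G = (0, 0), H = (1, 0), J = (0, 1).
1. W lies on line HG with HW:WG = 3:2 ⇒ W = (2/5, 0)
2. K is the midpoint of GJ ⇒ K = (0, 1/2)
3. V is the midpoint of WG ⇒ V = (1/5, 0)
4. L is where the line through K parallel to HW meets line VJ ⇒ L = (1/10, 1/2)
5. D is the centroid of triangle LJW ⇒ D = (1/6, 1/2)
6. Q is where the line through D parallel to GJ meets line LW ⇒ Q = (1/6, 7/18)
2·[KWQ] = 7/180, 2·[GJV] = -1/5
[KWQ]:[GJV] = 7/180:-1/5 = -7/36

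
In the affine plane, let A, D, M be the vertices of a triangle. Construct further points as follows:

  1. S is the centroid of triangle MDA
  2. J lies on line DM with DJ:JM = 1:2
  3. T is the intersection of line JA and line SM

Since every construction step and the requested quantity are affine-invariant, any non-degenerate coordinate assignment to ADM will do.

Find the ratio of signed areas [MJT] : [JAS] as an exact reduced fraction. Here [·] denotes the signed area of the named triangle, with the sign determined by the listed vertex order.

[MJT]:[JAS] = 12/5

Work in coordinates with A = (0, 0), D = (1, 0), M = (0, 1).
1. S is the centroid of triangle MDA ⇒ S = (1/3, 1/3)
2. J lies on line DM with DJ:JM = 1:2 ⇒ J = (2/3, 1/3)
3. T is the intersection of line JA and line SM ⇒ T = (2/5, 1/5)
2·[MJT] = -4/15, 2·[JAS] = -1/9
[MJT]:[JAS] = -4/15:-1/9 = 12/5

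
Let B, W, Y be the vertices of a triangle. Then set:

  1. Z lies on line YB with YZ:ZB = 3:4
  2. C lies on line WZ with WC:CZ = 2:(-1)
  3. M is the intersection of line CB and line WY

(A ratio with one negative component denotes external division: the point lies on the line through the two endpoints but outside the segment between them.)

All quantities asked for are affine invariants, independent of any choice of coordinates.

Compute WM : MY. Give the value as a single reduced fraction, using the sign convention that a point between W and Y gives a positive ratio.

WM:MY = -8/7

Work in coordinates with B = (0, 0), W = (1, 0), Y = (0, 1).
1. Z lies on line YB with YZ:ZB = 3:4 ⇒ Z = (0, 4/7)
2. C lies on line WZ with WC:CZ = 2:(-1) ⇒ C = (-1, 8/7)
3. M is the intersection of line CB and line WY ⇒ M = (-7, 8)
M = W + t·(Y−W) with t = 8, so WM:MY = t:(1−t) = 8:-7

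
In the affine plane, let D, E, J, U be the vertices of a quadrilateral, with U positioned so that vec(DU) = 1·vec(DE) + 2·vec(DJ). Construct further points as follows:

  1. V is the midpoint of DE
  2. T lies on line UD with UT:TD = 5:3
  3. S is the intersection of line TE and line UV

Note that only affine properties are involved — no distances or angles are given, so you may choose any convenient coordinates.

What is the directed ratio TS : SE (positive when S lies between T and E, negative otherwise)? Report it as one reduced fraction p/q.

Assign D = (0, 0), E = (1, 0), J = (0, 1), U = (1, 2) — the answer is frame-independent, so this choice is without loss of generality.
1. V is the midpoint of DE ⇒ V = (1/2, 0)
2. T lies on line UD with UT:TD = 5:3 ⇒ T = (3/8, 3/4)
3. S is the intersection of line TE and line UV ⇒ S = (8/13, 6/13)
S = T + t·(E−T) with t = 5/13, so TS:SE = t:(1−t) = 5/13:8/13

TS:SE = 5/8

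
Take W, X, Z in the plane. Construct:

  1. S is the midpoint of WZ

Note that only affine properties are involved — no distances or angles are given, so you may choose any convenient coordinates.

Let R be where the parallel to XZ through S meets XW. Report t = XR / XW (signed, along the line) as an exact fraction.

t = 1/2

Choose coordinates W = (0, 0), X = (1, 0), Z = (0, 1).
1. S is the midpoint of WZ ⇒ S = (0, 1/2)
through S parallel to XZ: direction (-1, 1); meets XW at R = (1/2, 0)
R = X + t·(W−X) with t = 1/2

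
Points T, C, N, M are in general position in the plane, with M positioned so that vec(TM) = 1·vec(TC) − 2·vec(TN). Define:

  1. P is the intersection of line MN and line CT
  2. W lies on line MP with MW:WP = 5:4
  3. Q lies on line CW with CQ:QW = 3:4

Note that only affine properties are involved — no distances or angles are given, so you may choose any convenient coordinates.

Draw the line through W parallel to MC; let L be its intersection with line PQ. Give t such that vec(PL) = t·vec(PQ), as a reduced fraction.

t = 7/12

Choose coordinates T = (0, 0), C = (1, 0), N = (0, 1), M = (1, -2).
1. P is the intersection of line MN and line CT ⇒ P = (1/3, 0)
2. W lies on line MP with MW:WP = 5:4 ⇒ W = (17/27, -8/9)
3. Q lies on line CW with CQ:QW = 3:4 ⇒ Q = (53/63, -8/21)
through W parallel to MC: direction (0, 2); meets PQ at L = (17/27, -2/9)
L = P + t·(Q−P) with t = 7/12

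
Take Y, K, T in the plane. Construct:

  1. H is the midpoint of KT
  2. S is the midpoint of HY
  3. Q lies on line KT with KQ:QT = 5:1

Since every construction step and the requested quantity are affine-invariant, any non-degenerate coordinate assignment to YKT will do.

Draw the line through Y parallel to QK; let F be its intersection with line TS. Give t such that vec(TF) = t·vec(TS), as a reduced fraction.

t = 2

Assign Y = (0, 0), K = (1, 0), T = (0, 1) — the answer is frame-independent, so this choice is without loss of generality.
1. H is the midpoint of KT ⇒ H = (1/2, 1/2)
2. S is the midpoint of HY ⇒ S = (1/4, 1/4)
3. Q lies on line KT with KQ:QT = 5:1 ⇒ Q = (1/6, 5/6)
through Y parallel to QK: direction (5/6, -5/6); meets TS at F = (1/2, -1/2)
F = T + t·(S−T) with t = 2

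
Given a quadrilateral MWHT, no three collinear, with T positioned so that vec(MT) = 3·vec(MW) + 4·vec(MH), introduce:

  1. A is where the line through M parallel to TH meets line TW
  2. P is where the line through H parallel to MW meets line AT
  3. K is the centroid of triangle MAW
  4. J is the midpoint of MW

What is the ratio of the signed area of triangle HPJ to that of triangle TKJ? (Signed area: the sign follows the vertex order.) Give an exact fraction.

Assign M = (0, 0), W = (1, 0), H = (0, 1), T = (3, 4) — the answer is frame-independent, so this choice is without loss of generality.
1. A is where the line through M parallel to TH meets line TW ⇒ A = (2, 2)
2. P is where the line through H parallel to MW meets line AT ⇒ P = (3/2, 1)
3. K is the centroid of triangle MAW ⇒ K = (1, 2/3)
4. J is the midpoint of MW ⇒ J = (1/2, 0)
2·[HPJ] = -3/2, 2·[TKJ] = -1/3
[HPJ]:[TKJ] = -3/2:-1/3 = 9/2

[HPJ]:[TKJ] = 9/2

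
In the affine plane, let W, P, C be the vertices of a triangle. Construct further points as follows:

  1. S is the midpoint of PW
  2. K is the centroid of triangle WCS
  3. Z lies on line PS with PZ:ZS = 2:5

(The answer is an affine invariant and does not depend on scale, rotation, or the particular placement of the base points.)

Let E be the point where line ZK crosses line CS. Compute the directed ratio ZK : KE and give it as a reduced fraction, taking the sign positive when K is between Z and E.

ZK:KE = -22/7

Work in coordinates with W = (0, 0), P = (1, 0), C = (0, 1).
1. S is the midpoint of PW ⇒ S = (1/2, 0)
2. K is the centroid of triangle WCS ⇒ K = (1/6, 1/3)
3. Z lies on line PS with PZ:ZS = 2:5 ⇒ Z = (6/7, 0)
line ZK meets CS at E = (17/44, 5/22)
K = Z + t·(E−Z) with t = 22/15, so ZK:KE = 22/15:-7/15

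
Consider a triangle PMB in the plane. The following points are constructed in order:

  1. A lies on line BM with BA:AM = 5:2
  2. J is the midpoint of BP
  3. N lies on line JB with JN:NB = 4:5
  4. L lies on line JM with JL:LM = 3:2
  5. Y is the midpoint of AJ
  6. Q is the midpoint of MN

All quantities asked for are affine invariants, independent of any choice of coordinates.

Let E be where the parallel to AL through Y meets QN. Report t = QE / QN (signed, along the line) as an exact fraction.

Set P = (0, 0), M = (1, 0), B = (0, 1); any affine frame gives the same invariant.
1. A lies on line BM with BA:AM = 5:2 ⇒ A = (5/7, 2/7)
2. J is the midpoint of BP ⇒ J = (0, 1/2)
3. N lies on line JB with JN:NB = 4:5 ⇒ N = (0, 13/18)
4. L lies on line JM with JL:LM = 3:2 ⇒ L = (3/5, 1/5)
5. Y is the midpoint of AJ ⇒ Y = (5/14, 11/28)
6. Q is the midpoint of MN ⇒ Q = (1/2, 13/36)
through Y parallel to AL: direction (-4/35, -3/35); meets QN at E = (43/106, 91/212)
E = Q + t·(N−Q) with t = 10/53

t = 10/53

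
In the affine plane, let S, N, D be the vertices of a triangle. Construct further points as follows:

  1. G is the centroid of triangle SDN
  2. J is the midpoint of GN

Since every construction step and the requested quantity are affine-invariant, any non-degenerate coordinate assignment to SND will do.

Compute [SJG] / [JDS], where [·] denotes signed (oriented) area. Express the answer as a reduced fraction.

Choose coordinates S = (0, 0), N = (1, 0), D = (0, 1).
1. G is the centroid of triangle SDN ⇒ G = (1/3, 1/3)
2. J is the midpoint of GN ⇒ J = (2/3, 1/6)
2·[SJG] = 1/6, 2·[JDS] = 2/3
[SJG]:[JDS] = 1/6:2/3 = 1/4

[SJG]:[JDS] = 1/4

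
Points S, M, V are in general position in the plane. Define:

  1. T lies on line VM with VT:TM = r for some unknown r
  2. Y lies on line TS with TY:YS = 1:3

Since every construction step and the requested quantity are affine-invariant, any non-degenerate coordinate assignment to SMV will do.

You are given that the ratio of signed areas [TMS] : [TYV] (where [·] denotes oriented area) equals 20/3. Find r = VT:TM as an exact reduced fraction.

r = 3/5

Set S = (0, 0), M = (1, 0), V = (0, 1); any affine frame gives the same invariant.
1. With VT:TM = r, write λ = r/(r+1) so T = V + λ·(M−V); T is affine-linear in λ
2. Y lies on line TS with TY:YS = 1:3 ⇒ Y is an affine combination of earlier points and hence also affine-linear in λ
Every point depending on T is an affine combination of T and λ-independent points, so each such coordinate is linear in λ; the λ² term in each signed area is a multiple of (M−V)×(M−V) = 0, so 2·[TMS] and 2·[TYV] are each linear in λ. Evaluating at λ=0 and λ=1:
  2·[TMS] = λ − 1,   2·[TYV] = -1/4·λ
So [TMS]:[TYV] = (λ − 1) / (-1/4·λ). Setting this equal to 20/3:
  λ − 1 = 20/3·(-1/4·λ)  ⇒  λ = 3/8
Then r = λ/(1−λ) = (3/8)/(5/8) = 3/5. Check: with r = 3/5, T = (3/8, 5/8) and [TMS]:[TYV] = 20/3 as required.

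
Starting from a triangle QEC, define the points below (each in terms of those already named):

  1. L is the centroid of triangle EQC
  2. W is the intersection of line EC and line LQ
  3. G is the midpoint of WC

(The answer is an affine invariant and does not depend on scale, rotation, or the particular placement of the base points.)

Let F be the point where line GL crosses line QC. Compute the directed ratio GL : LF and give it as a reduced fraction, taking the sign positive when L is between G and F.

GL:LF = -1/4

Work in coordinates with Q = (0, 0), E = (1, 0), C = (0, 1).
1. L is the centroid of triangle EQC ⇒ L = (1/3, 1/3)
2. W is the intersection of line EC and line LQ ⇒ W = (1/2, 1/2)
3. G is the midpoint of WC ⇒ G = (1/4, 3/4)
line GL meets QC at F = (0, 2)
L = G + t·(F−G) with t = -1/3, so GL:LF = -1/3:4/3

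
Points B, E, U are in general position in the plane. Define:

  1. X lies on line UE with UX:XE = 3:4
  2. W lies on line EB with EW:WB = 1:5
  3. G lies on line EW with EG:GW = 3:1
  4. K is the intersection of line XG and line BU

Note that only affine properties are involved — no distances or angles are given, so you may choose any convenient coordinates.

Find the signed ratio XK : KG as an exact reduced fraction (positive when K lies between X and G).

XK:KG = -24/49

Choose coordinates B = (0, 0), E = (1, 0), U = (0, 1).
1. X lies on line UE with UX:XE = 3:4 ⇒ X = (3/7, 4/7)
2. W lies on line EB with EW:WB = 1:5 ⇒ W = (5/6, 0)
3. G lies on line EW with EG:GW = 3:1 ⇒ G = (7/8, 0)
4. K is the intersection of line XG and line BU ⇒ K = (0, 28/25)
K = X + t·(G−X) with t = -24/25, so XK:KG = t:(1−t) = -24/25:49/25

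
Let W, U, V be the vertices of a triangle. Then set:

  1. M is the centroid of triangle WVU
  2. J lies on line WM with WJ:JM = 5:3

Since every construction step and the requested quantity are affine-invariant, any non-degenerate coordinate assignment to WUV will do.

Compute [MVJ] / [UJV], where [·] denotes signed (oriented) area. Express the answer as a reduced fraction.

[MVJ]:[UJV] = -3/14

Set W = (0, 0), U = (1, 0), V = (0, 1); any affine frame gives the same invariant.
1. M is the centroid of triangle WVU ⇒ M = (1/3, 1/3)
2. J lies on line WM with WJ:JM = 5:3 ⇒ J = (5/24, 5/24)
2·[MVJ] = 1/8, 2·[UJV] = -7/12
[MVJ]:[UJV] = 1/8:-7/12 = -3/14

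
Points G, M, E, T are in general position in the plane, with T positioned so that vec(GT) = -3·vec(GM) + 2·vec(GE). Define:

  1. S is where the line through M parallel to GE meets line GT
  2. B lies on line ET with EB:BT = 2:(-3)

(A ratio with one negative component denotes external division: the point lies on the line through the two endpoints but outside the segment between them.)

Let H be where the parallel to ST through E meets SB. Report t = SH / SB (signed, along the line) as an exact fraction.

t = 1/3

Work in coordinates with G = (0, 0), M = (1, 0), E = (0, 1), T = (-3, 2).
1. S is where the line through M parallel to GE meets line GT ⇒ S = (1, -2/3)
2. B lies on line ET with EB:BT = 2:(-3) ⇒ B = (6, -1)
through E parallel to ST: direction (-4, 8/3); meets SB at H = (8/3, -7/9)
H = S + t·(B−S) with t = 1/3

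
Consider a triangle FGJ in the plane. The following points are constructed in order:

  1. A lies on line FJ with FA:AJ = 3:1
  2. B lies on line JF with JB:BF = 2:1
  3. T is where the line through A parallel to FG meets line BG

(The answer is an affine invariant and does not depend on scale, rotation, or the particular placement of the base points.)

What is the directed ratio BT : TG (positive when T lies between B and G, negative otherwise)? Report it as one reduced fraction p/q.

Set F = (0, 0), G = (1, 0), J = (0, 1); any affine frame gives the same invariant.
1. A lies on line FJ with FA:AJ = 3:1 ⇒ A = (0, 3/4)
2. B lies on line JF with JB:BF = 2:1 ⇒ B = (0, 1/3)
3. T is where the line through A parallel to FG meets line BG ⇒ T = (-5/4, 3/4)
T = B + t·(G−B) with t = -5/4, so BT:TG = t:(1−t) = -5/4:9/4

BT:TG = -5/9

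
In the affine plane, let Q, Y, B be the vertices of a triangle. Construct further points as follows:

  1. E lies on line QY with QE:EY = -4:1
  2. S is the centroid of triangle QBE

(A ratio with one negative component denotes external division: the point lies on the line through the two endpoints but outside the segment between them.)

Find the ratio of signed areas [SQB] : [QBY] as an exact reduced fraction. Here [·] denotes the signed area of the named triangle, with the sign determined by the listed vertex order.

Choose coordinates Q = (0, 0), Y = (1, 0), B = (0, 1).
1. E lies on line QY with QE:EY = -4:1 ⇒ E = (4/3, 0)
2. S is the centroid of triangle QBE ⇒ S = (4/9, 1/3)
2·[SQB] = -4/9, 2·[QBY] = -1
[SQB]:[QBY] = -4/9:-1 = 4/9

[SQB]:[QBY] = 4/9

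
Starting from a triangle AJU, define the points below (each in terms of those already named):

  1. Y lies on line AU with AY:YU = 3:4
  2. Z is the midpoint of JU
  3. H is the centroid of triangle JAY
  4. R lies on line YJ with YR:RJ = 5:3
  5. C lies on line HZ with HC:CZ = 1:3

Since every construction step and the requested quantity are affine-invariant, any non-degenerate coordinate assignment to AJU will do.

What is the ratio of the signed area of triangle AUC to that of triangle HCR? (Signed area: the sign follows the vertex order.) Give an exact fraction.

Work in coordinates with A = (0, 0), J = (1, 0), U = (0, 1).
1. Y lies on line AU with AY:YU = 3:4 ⇒ Y = (0, 3/7)
2. Z is the midpoint of JU ⇒ Z = (1/2, 1/2)
3. H is the centroid of triangle JAY ⇒ H = (1/3, 1/7)
4. R lies on line YJ with YR:RJ = 5:3 ⇒ R = (5/8, 9/56)
5. C lies on line HZ with HC:CZ = 1:3 ⇒ C = (3/8, 13/56)
2·[AUC] = -3/8, 2·[HCR] = -17/672
[AUC]:[HCR] = -3/8:-17/672 = 252/17

[AUC]:[HCR] = 252/17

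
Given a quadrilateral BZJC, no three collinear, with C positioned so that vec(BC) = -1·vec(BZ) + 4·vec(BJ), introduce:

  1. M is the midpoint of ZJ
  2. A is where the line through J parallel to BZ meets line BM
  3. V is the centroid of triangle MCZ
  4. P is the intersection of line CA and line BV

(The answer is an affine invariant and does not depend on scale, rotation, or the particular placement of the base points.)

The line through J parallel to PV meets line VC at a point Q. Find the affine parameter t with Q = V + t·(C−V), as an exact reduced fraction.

t = 1/13

Choose coordinates B = (0, 0), Z = (1, 0), J = (0, 1), C = (-1, 4).
1. M is the midpoint of ZJ ⇒ M = (1/2, 1/2)
2. A is where the line through J parallel to BZ meets line BM ⇒ A = (1, 1)
3. V is the centroid of triangle MCZ ⇒ V = (1/6, 3/2)
4. P is the intersection of line CA and line BV ⇒ P = (5/21, 15/7)
through J parallel to PV: direction (-1/14, -9/14); meets VC at Q = (1/13, 22/13)
Q = V + t·(C−V) with t = 1/13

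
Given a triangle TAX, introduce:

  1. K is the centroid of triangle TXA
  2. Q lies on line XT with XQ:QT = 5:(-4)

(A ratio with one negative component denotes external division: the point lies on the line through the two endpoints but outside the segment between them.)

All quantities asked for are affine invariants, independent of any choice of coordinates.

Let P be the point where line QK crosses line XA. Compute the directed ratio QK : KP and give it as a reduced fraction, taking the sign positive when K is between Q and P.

QK:KP = 14

Set T = (0, 0), A = (1, 0), X = (0, 1); any affine frame gives the same invariant.
1. K is the centroid of triangle TXA ⇒ K = (1/3, 1/3)
2. Q lies on line XT with XQ:QT = 5:(-4) ⇒ Q = (0, -4)
line QK meets XA at P = (5/14, 9/14)
K = Q + t·(P−Q) with t = 14/15, so QK:KP = 14/15:1/15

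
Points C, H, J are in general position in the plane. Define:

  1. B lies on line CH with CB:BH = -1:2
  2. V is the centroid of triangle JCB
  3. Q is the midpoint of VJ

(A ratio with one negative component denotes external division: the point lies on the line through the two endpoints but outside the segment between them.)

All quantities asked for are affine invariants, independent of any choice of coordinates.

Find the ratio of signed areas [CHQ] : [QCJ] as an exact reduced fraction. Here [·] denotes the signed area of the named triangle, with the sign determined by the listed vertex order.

Choose coordinates C = (0, 0), H = (1, 0), J = (0, 1).
1. B lies on line CH with CB:BH = -1:2 ⇒ B = (-1, 0)
2. V is the centroid of triangle JCB ⇒ V = (-1/3, 1/3)
3. Q is the midpoint of VJ ⇒ Q = (-1/6, 2/3)
2·[CHQ] = 2/3, 2·[QCJ] = 1/6
[CHQ]:[QCJ] = 2/3:1/6 = 4

[CHQ]:[QCJ] = 4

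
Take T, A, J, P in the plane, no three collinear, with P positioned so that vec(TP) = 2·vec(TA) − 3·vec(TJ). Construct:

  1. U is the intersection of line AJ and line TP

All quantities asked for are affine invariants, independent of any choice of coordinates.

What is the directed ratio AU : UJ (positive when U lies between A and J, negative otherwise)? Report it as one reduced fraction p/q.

AU:UJ = -3/2

Work in coordinates with T = (0, 0), A = (1, 0), J = (0, 1), P = (2, -3).
1. U is the intersection of line AJ and line TP ⇒ U = (-2, 3)
U = A + t·(J−A) with t = 3, so AU:UJ = t:(1−t) = 3:-2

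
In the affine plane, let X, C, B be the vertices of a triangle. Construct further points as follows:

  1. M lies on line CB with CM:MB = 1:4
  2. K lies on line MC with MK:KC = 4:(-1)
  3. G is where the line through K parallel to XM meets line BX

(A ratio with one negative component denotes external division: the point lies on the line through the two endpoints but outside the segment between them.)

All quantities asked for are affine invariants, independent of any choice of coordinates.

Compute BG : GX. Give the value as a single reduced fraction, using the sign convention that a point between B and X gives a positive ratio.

BG:GX = -4

Work in coordinates with X = (0, 0), C = (1, 0), B = (0, 1).
1. M lies on line CB with CM:MB = 1:4 ⇒ M = (4/5, 1/5)
2. K lies on line MC with MK:KC = 4:(-1) ⇒ K = (16/15, -1/15)
3. G is where the line through K parallel to XM meets line BX ⇒ G = (0, -1/3)
G = B + t·(X−B) with t = 4/3, so BG:GX = t:(1−t) = 4/3:-1/3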